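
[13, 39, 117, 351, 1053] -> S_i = 13*3^i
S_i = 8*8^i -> [8, 64, 512, 4096, 32768]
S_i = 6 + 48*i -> [6, 54, 102, 150, 198]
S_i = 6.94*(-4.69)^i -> [6.94, -32.55, 152.65, -715.94, 3357.77]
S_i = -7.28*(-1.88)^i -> [-7.28, 13.69, -25.73, 48.37, -90.94]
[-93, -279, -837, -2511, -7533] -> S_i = -93*3^i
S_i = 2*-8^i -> [2, -16, 128, -1024, 8192]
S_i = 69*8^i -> [69, 552, 4416, 35328, 282624]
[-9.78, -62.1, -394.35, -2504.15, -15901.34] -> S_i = -9.78*6.35^i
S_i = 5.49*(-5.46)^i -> [5.49, -29.98, 163.67, -893.61, 4879.14]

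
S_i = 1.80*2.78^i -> [1.8, 5.0, 13.91, 38.67, 107.51]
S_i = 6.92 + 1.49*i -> [6.92, 8.41, 9.9, 11.39, 12.88]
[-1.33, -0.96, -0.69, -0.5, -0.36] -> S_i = -1.33*0.72^i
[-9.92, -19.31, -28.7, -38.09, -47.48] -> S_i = -9.92 + -9.39*i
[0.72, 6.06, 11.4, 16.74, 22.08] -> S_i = 0.72 + 5.34*i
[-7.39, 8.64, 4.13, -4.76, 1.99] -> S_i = Random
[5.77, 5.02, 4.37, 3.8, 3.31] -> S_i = 5.77*0.87^i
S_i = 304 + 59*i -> [304, 363, 422, 481, 540]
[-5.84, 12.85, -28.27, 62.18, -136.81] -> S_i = -5.84*(-2.20)^i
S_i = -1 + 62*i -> [-1, 61, 123, 185, 247]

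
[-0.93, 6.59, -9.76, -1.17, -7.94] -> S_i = Random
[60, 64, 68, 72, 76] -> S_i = 60 + 4*i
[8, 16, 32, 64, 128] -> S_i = 8*2^i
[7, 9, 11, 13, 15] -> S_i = 7 + 2*i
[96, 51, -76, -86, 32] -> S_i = Random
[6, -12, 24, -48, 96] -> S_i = 6*-2^i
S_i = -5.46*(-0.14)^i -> [-5.46, 0.76, -0.11, 0.01, -0.0]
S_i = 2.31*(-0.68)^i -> [2.31, -1.57, 1.07, -0.73, 0.49]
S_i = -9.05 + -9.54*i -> [-9.05, -18.59, -28.13, -37.67, -47.21]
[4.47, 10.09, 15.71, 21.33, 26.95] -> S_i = 4.47 + 5.62*i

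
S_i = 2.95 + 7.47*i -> [2.95, 10.42, 17.89, 25.36, 32.83]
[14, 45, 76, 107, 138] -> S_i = 14 + 31*i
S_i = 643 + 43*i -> [643, 686, 729, 772, 815]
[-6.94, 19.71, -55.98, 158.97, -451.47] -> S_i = -6.94*(-2.84)^i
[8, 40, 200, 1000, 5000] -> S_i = 8*5^i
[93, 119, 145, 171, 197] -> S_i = 93 + 26*i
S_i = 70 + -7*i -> [70, 63, 56, 49, 42]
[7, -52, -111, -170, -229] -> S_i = 7 + -59*i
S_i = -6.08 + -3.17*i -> [-6.08, -9.25, -12.42, -15.59, -18.76]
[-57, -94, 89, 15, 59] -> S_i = Random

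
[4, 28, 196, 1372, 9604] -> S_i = 4*7^i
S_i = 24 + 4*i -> [24, 28, 32, 36, 40]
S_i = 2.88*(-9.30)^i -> [2.88, -26.78, 249.09, -2316.55, 21543.9]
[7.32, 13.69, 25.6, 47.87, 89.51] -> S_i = 7.32*1.87^i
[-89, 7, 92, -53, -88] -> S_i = Random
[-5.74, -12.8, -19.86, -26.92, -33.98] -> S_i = -5.74 + -7.06*i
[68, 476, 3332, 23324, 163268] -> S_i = 68*7^i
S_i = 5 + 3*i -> [5, 8, 11, 14, 17]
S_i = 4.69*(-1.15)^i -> [4.69, -5.39, 6.2, -7.13, 8.2]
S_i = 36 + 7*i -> [36, 43, 50, 57, 64]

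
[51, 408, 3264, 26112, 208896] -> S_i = 51*8^i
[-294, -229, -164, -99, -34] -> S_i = -294 + 65*i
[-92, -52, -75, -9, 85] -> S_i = Random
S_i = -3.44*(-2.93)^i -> [-3.44, 10.08, -29.53, 86.53, -253.53]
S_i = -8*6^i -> [-8, -48, -288, -1728, -10368]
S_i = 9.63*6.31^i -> [9.63, 60.77, 383.43, 2419.44, 15266.65]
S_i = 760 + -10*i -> [760, 750, 740, 730, 720]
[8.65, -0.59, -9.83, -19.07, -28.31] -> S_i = 8.65 + -9.24*i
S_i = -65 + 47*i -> [-65, -18, 29, 76, 123]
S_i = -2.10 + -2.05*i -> [-2.1, -4.15, -6.2, -8.25, -10.3]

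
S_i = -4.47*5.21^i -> [-4.47, -23.29, -121.33, -632.15, -3293.51]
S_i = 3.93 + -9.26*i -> [3.93, -5.33, -14.59, -23.85, -33.11]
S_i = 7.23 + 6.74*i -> [7.23, 13.97, 20.71, 27.45, 34.19]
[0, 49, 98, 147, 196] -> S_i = 0 + 49*i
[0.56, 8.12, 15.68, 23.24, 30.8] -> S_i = 0.56 + 7.56*i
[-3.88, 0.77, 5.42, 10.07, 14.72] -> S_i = -3.88 + 4.65*i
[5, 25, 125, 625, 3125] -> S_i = 5*5^i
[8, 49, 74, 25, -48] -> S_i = Random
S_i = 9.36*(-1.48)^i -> [9.36, -13.85, 20.5, -30.34, 44.91]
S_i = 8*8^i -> [8, 64, 512, 4096, 32768]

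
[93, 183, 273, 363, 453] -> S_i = 93 + 90*i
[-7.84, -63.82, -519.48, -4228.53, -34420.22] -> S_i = -7.84*8.14^i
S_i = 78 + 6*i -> [78, 84, 90, 96, 102]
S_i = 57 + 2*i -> [57, 59, 61, 63, 65]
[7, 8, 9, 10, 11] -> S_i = 7 + 1*i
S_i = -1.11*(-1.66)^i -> [-1.11, 1.84, -3.06, 5.08, -8.43]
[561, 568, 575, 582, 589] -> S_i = 561 + 7*i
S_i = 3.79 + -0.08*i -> [3.79, 3.71, 3.63, 3.55, 3.47]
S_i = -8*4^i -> [-8, -32, -128, -512, -2048]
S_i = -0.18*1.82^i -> [-0.18, -0.33, -0.6, -1.09, -1.97]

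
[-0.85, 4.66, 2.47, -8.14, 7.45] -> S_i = Random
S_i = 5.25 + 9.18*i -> [5.25, 14.43, 23.61, 32.79, 41.97]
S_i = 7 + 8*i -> [7, 15, 23, 31, 39]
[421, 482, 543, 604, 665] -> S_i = 421 + 61*i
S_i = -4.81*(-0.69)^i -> [-4.81, 3.32, -2.29, 1.58, -1.09]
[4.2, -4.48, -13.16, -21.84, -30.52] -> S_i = 4.20 + -8.68*i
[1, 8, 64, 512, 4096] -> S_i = 1*8^i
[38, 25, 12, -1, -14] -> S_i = 38 + -13*i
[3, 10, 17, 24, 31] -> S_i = 3 + 7*i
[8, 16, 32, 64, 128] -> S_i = 8*2^i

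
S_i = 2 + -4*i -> [2, -2, -6, -10, -14]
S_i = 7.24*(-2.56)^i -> [7.24, -18.53, 47.45, -121.47, 310.96]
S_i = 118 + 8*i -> [118, 126, 134, 142, 150]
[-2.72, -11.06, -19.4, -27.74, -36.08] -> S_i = -2.72 + -8.34*i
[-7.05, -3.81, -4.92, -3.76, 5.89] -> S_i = Random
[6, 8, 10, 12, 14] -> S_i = 6 + 2*i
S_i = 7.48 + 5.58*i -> [7.48, 13.06, 18.64, 24.22, 29.8]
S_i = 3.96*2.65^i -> [3.96, 10.49, 27.81, 73.69, 195.29]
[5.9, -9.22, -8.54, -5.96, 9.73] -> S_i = Random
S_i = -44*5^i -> [-44, -220, -1100, -5500, -27500]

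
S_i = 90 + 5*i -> [90, 95, 100, 105, 110]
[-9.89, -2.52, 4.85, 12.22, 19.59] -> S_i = -9.89 + 7.37*i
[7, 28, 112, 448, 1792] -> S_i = 7*4^i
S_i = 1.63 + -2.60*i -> [1.63, -0.97, -3.57, -6.17, -8.77]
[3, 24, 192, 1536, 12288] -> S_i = 3*8^i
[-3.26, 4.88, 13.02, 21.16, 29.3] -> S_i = -3.26 + 8.14*i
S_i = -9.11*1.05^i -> [-9.11, -9.57, -10.04, -10.55, -11.07]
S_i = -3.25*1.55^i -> [-3.25, -5.04, -7.81, -12.1, -18.76]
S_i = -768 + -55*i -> [-768, -823, -878, -933, -988]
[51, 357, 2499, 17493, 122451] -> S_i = 51*7^i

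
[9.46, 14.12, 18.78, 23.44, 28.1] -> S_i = 9.46 + 4.66*i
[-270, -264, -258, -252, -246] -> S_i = -270 + 6*i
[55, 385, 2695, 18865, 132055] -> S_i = 55*7^i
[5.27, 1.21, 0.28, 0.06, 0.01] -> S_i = 5.27*0.23^i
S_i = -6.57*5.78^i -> [-6.57, -37.97, -219.49, -1268.67, -7332.92]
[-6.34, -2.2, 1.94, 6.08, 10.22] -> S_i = -6.34 + 4.14*i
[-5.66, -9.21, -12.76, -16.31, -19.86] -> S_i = -5.66 + -3.55*i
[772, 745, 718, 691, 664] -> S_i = 772 + -27*i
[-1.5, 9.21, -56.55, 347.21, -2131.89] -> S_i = -1.50*(-6.14)^i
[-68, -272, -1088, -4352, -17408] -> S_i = -68*4^i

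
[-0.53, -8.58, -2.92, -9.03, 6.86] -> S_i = Random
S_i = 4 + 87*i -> [4, 91, 178, 265, 352]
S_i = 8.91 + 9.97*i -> [8.91, 18.88, 28.85, 38.82, 48.79]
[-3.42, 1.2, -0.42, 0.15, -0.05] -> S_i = -3.42*(-0.35)^i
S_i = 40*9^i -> [40, 360, 3240, 29160, 262440]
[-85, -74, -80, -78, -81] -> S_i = Random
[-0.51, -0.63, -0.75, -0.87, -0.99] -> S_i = -0.51 + -0.12*i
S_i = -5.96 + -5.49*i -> [-5.96, -11.45, -16.94, -22.43, -27.92]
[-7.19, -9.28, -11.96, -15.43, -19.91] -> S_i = -7.19*1.29^i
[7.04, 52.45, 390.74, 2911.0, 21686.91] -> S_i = 7.04*7.45^i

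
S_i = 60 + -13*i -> [60, 47, 34, 21, 8]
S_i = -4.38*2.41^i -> [-4.38, -10.56, -25.44, -61.31, -147.76]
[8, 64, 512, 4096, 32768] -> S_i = 8*8^i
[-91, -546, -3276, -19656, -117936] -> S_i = -91*6^i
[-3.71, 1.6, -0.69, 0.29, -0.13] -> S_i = -3.71*(-0.43)^i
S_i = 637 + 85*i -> [637, 722, 807, 892, 977]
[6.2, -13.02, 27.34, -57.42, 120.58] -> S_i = 6.20*(-2.10)^i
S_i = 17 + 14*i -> [17, 31, 45, 59, 73]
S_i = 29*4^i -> [29, 116, 464, 1856, 7424]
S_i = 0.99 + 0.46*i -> [0.99, 1.45, 1.91, 2.37, 2.83]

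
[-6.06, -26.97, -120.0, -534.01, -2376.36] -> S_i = -6.06*4.45^i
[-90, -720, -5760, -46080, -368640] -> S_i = -90*8^i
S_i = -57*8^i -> [-57, -456, -3648, -29184, -233472]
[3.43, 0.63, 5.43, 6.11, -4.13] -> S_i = Random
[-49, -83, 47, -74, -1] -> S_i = Random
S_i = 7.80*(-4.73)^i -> [7.8, -36.89, 174.51, -825.43, 3904.26]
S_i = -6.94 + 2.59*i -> [-6.94, -4.35, -1.76, 0.83, 3.42]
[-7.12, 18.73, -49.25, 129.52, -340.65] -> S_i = -7.12*(-2.63)^i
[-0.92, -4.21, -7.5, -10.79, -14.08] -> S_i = -0.92 + -3.29*i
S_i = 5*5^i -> [5, 25, 125, 625, 3125]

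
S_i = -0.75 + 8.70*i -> [-0.75, 7.95, 16.65, 25.35, 34.05]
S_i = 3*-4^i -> [3, -12, 48, -192, 768]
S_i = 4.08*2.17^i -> [4.08, 8.85, 19.21, 41.69, 90.47]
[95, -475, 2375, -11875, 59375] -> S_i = 95*-5^i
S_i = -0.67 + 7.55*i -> [-0.67, 6.88, 14.43, 21.98, 29.53]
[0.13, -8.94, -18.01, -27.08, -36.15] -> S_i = 0.13 + -9.07*i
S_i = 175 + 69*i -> [175, 244, 313, 382, 451]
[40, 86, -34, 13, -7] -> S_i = Random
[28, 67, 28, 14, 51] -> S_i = Random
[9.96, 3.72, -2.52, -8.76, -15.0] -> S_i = 9.96 + -6.24*i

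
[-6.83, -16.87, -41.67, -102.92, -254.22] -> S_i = -6.83*2.47^i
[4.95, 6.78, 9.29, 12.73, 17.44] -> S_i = 4.95*1.37^i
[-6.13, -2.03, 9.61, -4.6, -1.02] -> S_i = Random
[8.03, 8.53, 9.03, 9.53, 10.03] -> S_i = 8.03 + 0.50*i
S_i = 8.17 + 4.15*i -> [8.17, 12.32, 16.47, 20.62, 24.77]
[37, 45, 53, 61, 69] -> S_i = 37 + 8*i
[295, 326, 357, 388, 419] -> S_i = 295 + 31*i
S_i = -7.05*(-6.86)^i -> [-7.05, 48.36, -331.77, 2275.94, -15612.97]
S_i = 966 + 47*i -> [966, 1013, 1060, 1107, 1154]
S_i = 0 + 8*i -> [0, 8, 16, 24, 32]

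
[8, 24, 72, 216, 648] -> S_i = 8*3^i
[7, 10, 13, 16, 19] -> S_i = 7 + 3*i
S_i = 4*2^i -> [4, 8, 16, 32, 64]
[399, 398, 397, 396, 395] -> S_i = 399 + -1*i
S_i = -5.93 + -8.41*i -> [-5.93, -14.34, -22.75, -31.16, -39.57]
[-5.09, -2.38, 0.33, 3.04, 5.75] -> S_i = -5.09 + 2.71*i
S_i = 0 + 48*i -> [0, 48, 96, 144, 192]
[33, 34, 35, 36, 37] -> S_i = 33 + 1*i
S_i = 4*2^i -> [4, 8, 16, 32, 64]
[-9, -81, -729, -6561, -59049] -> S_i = -9*9^i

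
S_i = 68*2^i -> [68, 136, 272, 544, 1088]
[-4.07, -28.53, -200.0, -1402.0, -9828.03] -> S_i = -4.07*7.01^i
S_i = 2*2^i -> [2, 4, 8, 16, 32]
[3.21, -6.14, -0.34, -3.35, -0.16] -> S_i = Random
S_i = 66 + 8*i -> [66, 74, 82, 90, 98]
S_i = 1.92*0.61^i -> [1.92, 1.17, 0.71, 0.44, 0.27]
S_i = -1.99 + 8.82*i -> [-1.99, 6.83, 15.65, 24.47, 33.29]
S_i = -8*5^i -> [-8, -40, -200, -1000, -5000]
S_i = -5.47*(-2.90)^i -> [-5.47, 15.86, -46.0, 133.41, -386.88]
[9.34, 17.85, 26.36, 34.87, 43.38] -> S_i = 9.34 + 8.51*i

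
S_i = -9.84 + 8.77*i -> [-9.84, -1.07, 7.7, 16.47, 25.24]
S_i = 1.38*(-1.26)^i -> [1.38, -1.74, 2.19, -2.76, 3.48]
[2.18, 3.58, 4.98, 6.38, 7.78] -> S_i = 2.18 + 1.40*i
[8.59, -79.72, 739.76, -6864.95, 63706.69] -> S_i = 8.59*(-9.28)^i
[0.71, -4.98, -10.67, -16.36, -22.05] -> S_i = 0.71 + -5.69*i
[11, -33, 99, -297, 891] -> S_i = 11*-3^i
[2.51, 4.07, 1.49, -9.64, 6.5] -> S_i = Random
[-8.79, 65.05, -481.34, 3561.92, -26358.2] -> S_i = -8.79*(-7.40)^i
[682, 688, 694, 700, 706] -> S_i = 682 + 6*i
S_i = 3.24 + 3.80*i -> [3.24, 7.04, 10.84, 14.64, 18.44]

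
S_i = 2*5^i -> [2, 10, 50, 250, 1250]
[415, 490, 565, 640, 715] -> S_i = 415 + 75*i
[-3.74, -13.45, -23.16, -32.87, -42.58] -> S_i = -3.74 + -9.71*i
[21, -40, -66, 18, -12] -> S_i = Random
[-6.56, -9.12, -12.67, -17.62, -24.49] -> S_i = -6.56*1.39^i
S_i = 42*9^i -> [42, 378, 3402, 30618, 275562]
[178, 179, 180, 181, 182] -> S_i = 178 + 1*i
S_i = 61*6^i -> [61, 366, 2196, 13176, 79056]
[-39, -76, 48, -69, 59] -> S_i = Random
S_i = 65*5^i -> [65, 325, 1625, 8125, 40625]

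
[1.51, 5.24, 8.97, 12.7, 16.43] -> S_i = 1.51 + 3.73*i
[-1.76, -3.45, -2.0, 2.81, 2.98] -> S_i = Random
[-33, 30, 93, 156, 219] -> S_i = -33 + 63*i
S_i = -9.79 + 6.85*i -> [-9.79, -2.94, 3.91, 10.76, 17.61]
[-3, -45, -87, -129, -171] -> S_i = -3 + -42*i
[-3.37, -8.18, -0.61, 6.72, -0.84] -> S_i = Random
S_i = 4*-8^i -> [4, -32, 256, -2048, 16384]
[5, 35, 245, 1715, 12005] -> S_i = 5*7^i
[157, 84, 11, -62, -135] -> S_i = 157 + -73*i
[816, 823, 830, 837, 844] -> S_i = 816 + 7*i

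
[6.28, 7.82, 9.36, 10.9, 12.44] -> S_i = 6.28 + 1.54*i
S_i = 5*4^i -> [5, 20, 80, 320, 1280]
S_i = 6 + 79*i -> [6, 85, 164, 243, 322]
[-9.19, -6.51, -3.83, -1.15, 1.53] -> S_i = -9.19 + 2.68*i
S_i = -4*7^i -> [-4, -28, -196, -1372, -9604]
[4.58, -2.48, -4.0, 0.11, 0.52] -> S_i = Random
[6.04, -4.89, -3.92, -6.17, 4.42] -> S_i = Random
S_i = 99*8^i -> [99, 792, 6336, 50688, 405504]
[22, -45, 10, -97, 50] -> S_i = Random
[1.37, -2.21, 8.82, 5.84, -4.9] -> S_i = Random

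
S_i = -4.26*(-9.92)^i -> [-4.26, 42.26, -419.21, 4158.58, -41253.07]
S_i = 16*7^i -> [16, 112, 784, 5488, 38416]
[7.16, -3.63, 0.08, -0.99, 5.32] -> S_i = Random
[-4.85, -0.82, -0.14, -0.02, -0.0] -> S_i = -4.85*0.17^i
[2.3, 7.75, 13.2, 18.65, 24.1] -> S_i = 2.30 + 5.45*i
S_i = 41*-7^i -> [41, -287, 2009, -14063, 98441]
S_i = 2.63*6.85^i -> [2.63, 18.02, 123.41, 845.33, 5790.53]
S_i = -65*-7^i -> [-65, 455, -3185, 22295, -156065]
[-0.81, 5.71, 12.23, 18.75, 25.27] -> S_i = -0.81 + 6.52*i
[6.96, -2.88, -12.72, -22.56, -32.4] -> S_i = 6.96 + -9.84*i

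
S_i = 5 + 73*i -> [5, 78, 151, 224, 297]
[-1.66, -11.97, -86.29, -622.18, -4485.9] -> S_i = -1.66*7.21^i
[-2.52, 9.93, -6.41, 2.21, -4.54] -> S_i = Random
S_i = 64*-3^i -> [64, -192, 576, -1728, 5184]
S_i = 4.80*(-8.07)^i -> [4.8, -38.74, 312.6, -2522.68, 20358.01]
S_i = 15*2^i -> [15, 30, 60, 120, 240]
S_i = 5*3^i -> [5, 15, 45, 135, 405]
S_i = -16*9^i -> [-16, -144, -1296, -11664, -104976]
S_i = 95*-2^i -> [95, -190, 380, -760, 1520]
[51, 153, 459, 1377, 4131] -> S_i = 51*3^i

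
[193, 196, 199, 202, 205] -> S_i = 193 + 3*i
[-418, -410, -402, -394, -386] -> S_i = -418 + 8*i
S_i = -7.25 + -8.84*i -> [-7.25, -16.09, -24.93, -33.77, -42.61]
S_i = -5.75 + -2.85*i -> [-5.75, -8.6, -11.45, -14.3, -17.15]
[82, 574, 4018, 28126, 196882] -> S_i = 82*7^i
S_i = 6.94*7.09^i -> [6.94, 49.2, 348.86, 2473.42, 17536.56]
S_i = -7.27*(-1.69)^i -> [-7.27, 12.29, -20.76, 35.09, -59.3]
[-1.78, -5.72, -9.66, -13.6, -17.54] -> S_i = -1.78 + -3.94*i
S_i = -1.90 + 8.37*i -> [-1.9, 6.47, 14.84, 23.21, 31.58]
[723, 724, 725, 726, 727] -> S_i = 723 + 1*i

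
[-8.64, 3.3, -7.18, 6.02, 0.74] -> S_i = Random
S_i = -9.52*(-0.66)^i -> [-9.52, 6.28, -4.15, 2.74, -1.81]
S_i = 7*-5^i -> [7, -35, 175, -875, 4375]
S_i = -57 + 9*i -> [-57, -48, -39, -30, -21]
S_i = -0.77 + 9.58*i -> [-0.77, 8.81, 18.39, 27.97, 37.55]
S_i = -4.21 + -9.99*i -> [-4.21, -14.2, -24.19, -34.18, -44.17]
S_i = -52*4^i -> [-52, -208, -832, -3328, -13312]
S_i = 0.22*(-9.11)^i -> [0.22, -2.0, 18.26, -166.33, 1515.29]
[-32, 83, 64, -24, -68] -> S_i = Random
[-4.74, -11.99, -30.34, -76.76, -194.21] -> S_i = -4.74*2.53^i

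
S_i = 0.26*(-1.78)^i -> [0.26, -0.46, 0.82, -1.47, 2.61]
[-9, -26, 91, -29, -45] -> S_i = Random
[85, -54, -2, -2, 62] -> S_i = Random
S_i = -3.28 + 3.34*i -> [-3.28, 0.06, 3.4, 6.74, 10.08]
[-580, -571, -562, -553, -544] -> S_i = -580 + 9*i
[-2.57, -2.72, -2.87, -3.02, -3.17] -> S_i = -2.57 + -0.15*i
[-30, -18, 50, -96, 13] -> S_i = Random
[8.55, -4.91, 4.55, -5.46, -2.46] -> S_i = Random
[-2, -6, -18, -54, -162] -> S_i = -2*3^i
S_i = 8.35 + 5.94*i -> [8.35, 14.29, 20.23, 26.17, 32.11]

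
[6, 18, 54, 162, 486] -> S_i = 6*3^i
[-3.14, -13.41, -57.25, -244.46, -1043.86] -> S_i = -3.14*4.27^i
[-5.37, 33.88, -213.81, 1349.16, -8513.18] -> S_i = -5.37*(-6.31)^i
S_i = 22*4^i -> [22, 88, 352, 1408, 5632]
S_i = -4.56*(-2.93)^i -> [-4.56, 13.36, -39.15, 114.7, -336.07]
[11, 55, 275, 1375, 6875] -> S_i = 11*5^i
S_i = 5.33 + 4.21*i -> [5.33, 9.54, 13.75, 17.96, 22.17]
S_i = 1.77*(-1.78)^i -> [1.77, -3.15, 5.61, -9.98, 17.77]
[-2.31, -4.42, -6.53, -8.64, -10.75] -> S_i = -2.31 + -2.11*i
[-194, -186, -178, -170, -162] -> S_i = -194 + 8*i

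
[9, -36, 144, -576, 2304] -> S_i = 9*-4^i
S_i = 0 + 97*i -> [0, 97, 194, 291, 388]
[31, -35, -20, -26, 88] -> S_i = Random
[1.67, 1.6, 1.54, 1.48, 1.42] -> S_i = 1.67*0.96^i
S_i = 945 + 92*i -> [945, 1037, 1129, 1221, 1313]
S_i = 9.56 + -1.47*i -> [9.56, 8.09, 6.62, 5.15, 3.68]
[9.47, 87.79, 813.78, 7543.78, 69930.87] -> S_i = 9.47*9.27^i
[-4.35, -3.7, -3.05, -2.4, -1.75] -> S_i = -4.35 + 0.65*i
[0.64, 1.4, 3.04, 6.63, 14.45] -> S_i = 0.64*2.18^i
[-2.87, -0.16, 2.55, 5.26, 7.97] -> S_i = -2.87 + 2.71*i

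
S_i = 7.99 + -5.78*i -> [7.99, 2.21, -3.57, -9.35, -15.13]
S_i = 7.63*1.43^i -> [7.63, 10.91, 15.6, 22.31, 31.91]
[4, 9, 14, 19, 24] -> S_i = 4 + 5*i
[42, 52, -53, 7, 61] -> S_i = Random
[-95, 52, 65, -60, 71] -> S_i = Random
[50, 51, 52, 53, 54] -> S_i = 50 + 1*i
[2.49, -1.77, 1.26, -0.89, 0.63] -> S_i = 2.49*(-0.71)^i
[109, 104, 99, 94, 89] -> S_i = 109 + -5*i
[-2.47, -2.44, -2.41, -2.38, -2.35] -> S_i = -2.47 + 0.03*i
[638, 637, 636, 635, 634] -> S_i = 638 + -1*i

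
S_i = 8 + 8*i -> [8, 16, 24, 32, 40]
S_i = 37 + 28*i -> [37, 65, 93, 121, 149]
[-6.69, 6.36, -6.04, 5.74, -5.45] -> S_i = -6.69*(-0.95)^i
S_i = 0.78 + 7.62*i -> [0.78, 8.4, 16.02, 23.64, 31.26]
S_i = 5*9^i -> [5, 45, 405, 3645, 32805]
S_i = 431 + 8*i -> [431, 439, 447, 455, 463]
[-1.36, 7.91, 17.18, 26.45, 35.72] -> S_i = -1.36 + 9.27*i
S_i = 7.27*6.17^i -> [7.27, 44.86, 276.76, 1707.61, 10535.98]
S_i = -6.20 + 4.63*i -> [-6.2, -1.57, 3.06, 7.69, 12.32]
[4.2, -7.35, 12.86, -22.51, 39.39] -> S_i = 4.20*(-1.75)^i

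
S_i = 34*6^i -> [34, 204, 1224, 7344, 44064]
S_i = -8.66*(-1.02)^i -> [-8.66, 8.83, -9.01, 9.19, -9.37]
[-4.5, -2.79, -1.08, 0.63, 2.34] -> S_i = -4.50 + 1.71*i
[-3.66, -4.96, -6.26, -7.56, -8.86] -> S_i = -3.66 + -1.30*i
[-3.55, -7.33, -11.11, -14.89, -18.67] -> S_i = -3.55 + -3.78*i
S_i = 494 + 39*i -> [494, 533, 572, 611, 650]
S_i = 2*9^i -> [2, 18, 162, 1458, 13122]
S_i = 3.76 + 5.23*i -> [3.76, 8.99, 14.22, 19.45, 24.68]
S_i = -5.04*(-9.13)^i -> [-5.04, 46.02, -420.12, 3835.68, -35019.8]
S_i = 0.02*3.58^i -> [0.02, 0.07, 0.26, 0.92, 3.29]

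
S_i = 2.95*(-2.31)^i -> [2.95, -6.81, 15.74, -36.36, 84.0]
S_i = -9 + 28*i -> [-9, 19, 47, 75, 103]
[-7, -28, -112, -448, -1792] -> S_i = -7*4^i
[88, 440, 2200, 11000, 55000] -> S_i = 88*5^i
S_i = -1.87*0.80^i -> [-1.87, -1.5, -1.2, -0.96, -0.77]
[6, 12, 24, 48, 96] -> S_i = 6*2^i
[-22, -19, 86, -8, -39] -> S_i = Random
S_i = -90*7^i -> [-90, -630, -4410, -30870, -216090]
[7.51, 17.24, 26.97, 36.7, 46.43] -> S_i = 7.51 + 9.73*i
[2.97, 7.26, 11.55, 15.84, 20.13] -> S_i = 2.97 + 4.29*i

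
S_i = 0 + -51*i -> [0, -51, -102, -153, -204]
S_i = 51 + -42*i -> [51, 9, -33, -75, -117]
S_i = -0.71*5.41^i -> [-0.71, -3.84, -20.78, -112.42, -608.2]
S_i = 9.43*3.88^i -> [9.43, 36.59, 141.96, 550.82, 2137.17]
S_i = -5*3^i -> [-5, -15, -45, -135, -405]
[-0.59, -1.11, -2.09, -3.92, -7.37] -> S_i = -0.59*1.88^i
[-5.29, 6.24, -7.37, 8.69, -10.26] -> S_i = -5.29*(-1.18)^i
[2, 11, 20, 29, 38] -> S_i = 2 + 9*i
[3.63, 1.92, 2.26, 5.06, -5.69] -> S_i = Random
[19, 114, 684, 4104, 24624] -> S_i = 19*6^i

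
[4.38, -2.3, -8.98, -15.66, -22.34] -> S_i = 4.38 + -6.68*i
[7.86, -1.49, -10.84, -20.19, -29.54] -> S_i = 7.86 + -9.35*i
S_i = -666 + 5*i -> [-666, -661, -656, -651, -646]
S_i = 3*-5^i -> [3, -15, 75, -375, 1875]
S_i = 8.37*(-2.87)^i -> [8.37, -24.02, 68.94, -197.87, 567.88]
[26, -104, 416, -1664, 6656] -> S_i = 26*-4^i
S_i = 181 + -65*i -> [181, 116, 51, -14, -79]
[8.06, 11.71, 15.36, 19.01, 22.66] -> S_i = 8.06 + 3.65*i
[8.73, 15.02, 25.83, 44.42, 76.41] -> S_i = 8.73*1.72^i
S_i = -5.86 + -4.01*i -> [-5.86, -9.87, -13.88, -17.89, -21.9]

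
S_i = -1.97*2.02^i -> [-1.97, -3.98, -8.04, -16.24, -32.8]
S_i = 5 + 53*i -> [5, 58, 111, 164, 217]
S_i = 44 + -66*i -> [44, -22, -88, -154, -220]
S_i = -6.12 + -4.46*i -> [-6.12, -10.58, -15.04, -19.5, -23.96]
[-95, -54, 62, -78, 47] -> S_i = Random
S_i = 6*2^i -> [6, 12, 24, 48, 96]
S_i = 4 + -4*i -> [4, 0, -4, -8, -12]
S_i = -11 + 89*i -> [-11, 78, 167, 256, 345]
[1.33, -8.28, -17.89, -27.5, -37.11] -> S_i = 1.33 + -9.61*i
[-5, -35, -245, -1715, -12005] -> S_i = -5*7^i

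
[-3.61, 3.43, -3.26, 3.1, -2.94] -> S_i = -3.61*(-0.95)^i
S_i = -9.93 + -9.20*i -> [-9.93, -19.13, -28.33, -37.53, -46.73]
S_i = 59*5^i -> [59, 295, 1475, 7375, 36875]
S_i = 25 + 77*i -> [25, 102, 179, 256, 333]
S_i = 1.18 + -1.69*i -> [1.18, -0.51, -2.2, -3.89, -5.58]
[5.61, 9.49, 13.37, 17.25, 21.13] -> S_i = 5.61 + 3.88*i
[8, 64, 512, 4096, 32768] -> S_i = 8*8^i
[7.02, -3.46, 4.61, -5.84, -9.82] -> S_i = Random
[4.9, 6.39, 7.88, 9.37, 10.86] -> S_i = 4.90 + 1.49*i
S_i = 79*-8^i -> [79, -632, 5056, -40448, 323584]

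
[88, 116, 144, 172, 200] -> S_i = 88 + 28*i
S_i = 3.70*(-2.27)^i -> [3.7, -8.4, 19.07, -43.28, 98.24]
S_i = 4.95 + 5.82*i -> [4.95, 10.77, 16.59, 22.41, 28.23]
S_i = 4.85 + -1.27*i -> [4.85, 3.58, 2.31, 1.04, -0.23]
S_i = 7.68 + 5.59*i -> [7.68, 13.27, 18.86, 24.45, 30.04]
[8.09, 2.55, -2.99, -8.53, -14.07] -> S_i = 8.09 + -5.54*i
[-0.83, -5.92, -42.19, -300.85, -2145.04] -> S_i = -0.83*7.13^i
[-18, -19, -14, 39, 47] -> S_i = Random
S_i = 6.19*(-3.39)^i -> [6.19, -20.98, 71.14, -241.15, 817.5]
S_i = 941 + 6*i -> [941, 947, 953, 959, 965]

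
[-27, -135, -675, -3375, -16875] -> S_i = -27*5^i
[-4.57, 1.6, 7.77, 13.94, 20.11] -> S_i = -4.57 + 6.17*i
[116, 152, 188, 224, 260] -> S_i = 116 + 36*i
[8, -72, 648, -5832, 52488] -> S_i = 8*-9^i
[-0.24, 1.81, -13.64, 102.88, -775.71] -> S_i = -0.24*(-7.54)^i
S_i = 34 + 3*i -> [34, 37, 40, 43, 46]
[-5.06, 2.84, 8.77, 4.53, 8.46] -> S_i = Random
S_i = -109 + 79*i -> [-109, -30, 49, 128, 207]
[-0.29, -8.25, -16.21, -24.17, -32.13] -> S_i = -0.29 + -7.96*i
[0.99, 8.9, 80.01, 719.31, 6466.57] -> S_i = 0.99*8.99^i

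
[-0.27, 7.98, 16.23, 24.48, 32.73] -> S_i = -0.27 + 8.25*i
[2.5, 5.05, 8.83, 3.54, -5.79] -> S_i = Random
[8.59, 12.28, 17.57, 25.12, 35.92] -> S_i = 8.59*1.43^i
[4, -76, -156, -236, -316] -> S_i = 4 + -80*i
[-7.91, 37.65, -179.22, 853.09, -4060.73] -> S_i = -7.91*(-4.76)^i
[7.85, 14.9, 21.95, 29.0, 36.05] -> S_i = 7.85 + 7.05*i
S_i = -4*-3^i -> [-4, 12, -36, 108, -324]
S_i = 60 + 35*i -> [60, 95, 130, 165, 200]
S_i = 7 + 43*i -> [7, 50, 93, 136, 179]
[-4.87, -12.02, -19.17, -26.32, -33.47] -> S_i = -4.87 + -7.15*i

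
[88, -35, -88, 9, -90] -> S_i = Random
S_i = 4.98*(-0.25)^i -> [4.98, -1.25, 0.31, -0.08, 0.02]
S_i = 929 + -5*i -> [929, 924, 919, 914, 909]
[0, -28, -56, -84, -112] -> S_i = 0 + -28*i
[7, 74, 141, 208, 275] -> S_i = 7 + 67*i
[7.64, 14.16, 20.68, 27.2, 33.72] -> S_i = 7.64 + 6.52*i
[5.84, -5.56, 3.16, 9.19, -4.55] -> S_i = Random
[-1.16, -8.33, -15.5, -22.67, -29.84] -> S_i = -1.16 + -7.17*i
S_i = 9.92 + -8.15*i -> [9.92, 1.77, -6.38, -14.53, -22.68]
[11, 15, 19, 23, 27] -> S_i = 11 + 4*i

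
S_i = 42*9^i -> [42, 378, 3402, 30618, 275562]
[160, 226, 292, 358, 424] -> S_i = 160 + 66*i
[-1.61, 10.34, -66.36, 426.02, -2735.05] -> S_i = -1.61*(-6.42)^i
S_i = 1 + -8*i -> [1, -7, -15, -23, -31]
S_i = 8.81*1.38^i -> [8.81, 12.16, 16.78, 23.15, 31.95]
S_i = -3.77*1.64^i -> [-3.77, -6.18, -10.14, -16.63, -27.27]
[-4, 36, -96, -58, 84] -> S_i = Random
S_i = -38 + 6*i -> [-38, -32, -26, -20, -14]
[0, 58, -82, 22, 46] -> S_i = Random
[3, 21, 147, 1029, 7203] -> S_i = 3*7^i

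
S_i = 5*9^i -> [5, 45, 405, 3645, 32805]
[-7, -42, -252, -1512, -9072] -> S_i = -7*6^i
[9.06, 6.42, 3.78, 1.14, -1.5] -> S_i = 9.06 + -2.64*i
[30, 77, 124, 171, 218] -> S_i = 30 + 47*i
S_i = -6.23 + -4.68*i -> [-6.23, -10.91, -15.59, -20.27, -24.95]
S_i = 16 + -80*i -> [16, -64, -144, -224, -304]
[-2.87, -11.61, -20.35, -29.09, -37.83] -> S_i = -2.87 + -8.74*i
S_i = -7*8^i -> [-7, -56, -448, -3584, -28672]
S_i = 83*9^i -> [83, 747, 6723, 60507, 544563]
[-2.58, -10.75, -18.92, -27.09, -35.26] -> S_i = -2.58 + -8.17*i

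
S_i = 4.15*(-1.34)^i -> [4.15, -5.56, 7.45, -9.99, 13.38]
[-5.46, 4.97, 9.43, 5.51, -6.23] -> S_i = Random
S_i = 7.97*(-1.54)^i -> [7.97, -12.27, 18.9, -29.11, 44.83]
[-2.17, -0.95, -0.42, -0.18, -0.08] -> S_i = -2.17*0.44^i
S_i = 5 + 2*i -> [5, 7, 9, 11, 13]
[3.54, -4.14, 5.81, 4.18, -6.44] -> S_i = Random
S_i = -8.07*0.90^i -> [-8.07, -7.26, -6.54, -5.88, -5.29]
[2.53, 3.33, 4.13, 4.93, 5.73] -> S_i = 2.53 + 0.80*i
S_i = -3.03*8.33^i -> [-3.03, -25.24, -210.25, -1751.37, -14588.9]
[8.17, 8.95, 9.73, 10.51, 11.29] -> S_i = 8.17 + 0.78*i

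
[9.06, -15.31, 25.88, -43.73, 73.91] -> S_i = 9.06*(-1.69)^i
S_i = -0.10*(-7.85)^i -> [-0.1, 0.78, -6.16, 48.37, -379.73]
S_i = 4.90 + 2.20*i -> [4.9, 7.1, 9.3, 11.5, 13.7]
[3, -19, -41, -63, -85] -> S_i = 3 + -22*i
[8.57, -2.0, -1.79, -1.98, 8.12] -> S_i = Random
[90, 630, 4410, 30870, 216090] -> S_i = 90*7^i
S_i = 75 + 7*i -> [75, 82, 89, 96, 103]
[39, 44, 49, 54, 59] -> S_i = 39 + 5*i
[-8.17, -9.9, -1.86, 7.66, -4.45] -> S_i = Random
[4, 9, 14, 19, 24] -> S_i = 4 + 5*i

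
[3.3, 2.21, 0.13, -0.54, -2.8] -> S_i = Random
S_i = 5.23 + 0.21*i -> [5.23, 5.44, 5.65, 5.86, 6.07]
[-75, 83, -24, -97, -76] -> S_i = Random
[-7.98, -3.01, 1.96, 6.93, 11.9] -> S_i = -7.98 + 4.97*i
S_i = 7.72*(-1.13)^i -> [7.72, -8.72, 9.86, -11.14, 12.59]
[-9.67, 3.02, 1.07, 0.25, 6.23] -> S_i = Random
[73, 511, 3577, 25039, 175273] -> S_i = 73*7^i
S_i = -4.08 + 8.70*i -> [-4.08, 4.62, 13.32, 22.02, 30.72]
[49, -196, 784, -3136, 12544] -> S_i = 49*-4^i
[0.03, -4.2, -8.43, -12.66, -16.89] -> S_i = 0.03 + -4.23*i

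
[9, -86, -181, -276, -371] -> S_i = 9 + -95*i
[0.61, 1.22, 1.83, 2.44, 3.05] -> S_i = 0.61 + 0.61*i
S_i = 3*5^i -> [3, 15, 75, 375, 1875]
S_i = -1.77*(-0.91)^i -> [-1.77, 1.61, -1.47, 1.33, -1.21]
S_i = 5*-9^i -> [5, -45, 405, -3645, 32805]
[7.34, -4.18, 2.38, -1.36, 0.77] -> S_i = 7.34*(-0.57)^i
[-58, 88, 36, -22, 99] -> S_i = Random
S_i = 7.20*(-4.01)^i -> [7.2, -28.87, 115.78, -464.26, 1861.7]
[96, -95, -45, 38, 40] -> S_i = Random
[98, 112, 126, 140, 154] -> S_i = 98 + 14*i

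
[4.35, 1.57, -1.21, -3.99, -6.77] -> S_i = 4.35 + -2.78*i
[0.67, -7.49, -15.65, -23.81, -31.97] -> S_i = 0.67 + -8.16*i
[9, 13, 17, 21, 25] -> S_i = 9 + 4*i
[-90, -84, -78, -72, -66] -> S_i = -90 + 6*i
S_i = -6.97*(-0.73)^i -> [-6.97, 5.09, -3.71, 2.71, -1.98]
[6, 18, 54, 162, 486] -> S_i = 6*3^i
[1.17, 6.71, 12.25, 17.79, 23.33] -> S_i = 1.17 + 5.54*i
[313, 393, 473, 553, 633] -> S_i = 313 + 80*i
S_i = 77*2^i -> [77, 154, 308, 616, 1232]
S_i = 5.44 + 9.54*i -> [5.44, 14.98, 24.52, 34.06, 43.6]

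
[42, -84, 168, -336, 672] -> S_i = 42*-2^i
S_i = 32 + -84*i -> [32, -52, -136, -220, -304]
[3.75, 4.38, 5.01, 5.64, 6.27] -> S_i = 3.75 + 0.63*i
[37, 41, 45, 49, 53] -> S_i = 37 + 4*i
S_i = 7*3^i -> [7, 21, 63, 189, 567]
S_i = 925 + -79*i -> [925, 846, 767, 688, 609]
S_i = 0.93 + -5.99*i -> [0.93, -5.06, -11.05, -17.04, -23.03]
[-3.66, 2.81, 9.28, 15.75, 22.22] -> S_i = -3.66 + 6.47*i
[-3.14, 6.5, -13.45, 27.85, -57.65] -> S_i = -3.14*(-2.07)^i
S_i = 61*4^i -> [61, 244, 976, 3904, 15616]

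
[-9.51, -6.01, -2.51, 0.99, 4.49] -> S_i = -9.51 + 3.50*i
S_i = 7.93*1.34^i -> [7.93, 10.63, 14.24, 19.08, 25.57]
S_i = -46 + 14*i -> [-46, -32, -18, -4, 10]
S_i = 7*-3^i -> [7, -21, 63, -189, 567]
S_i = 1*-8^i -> [1, -8, 64, -512, 4096]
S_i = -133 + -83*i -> [-133, -216, -299, -382, -465]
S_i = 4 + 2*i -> [4, 6, 8, 10, 12]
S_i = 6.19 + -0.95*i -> [6.19, 5.24, 4.29, 3.34, 2.39]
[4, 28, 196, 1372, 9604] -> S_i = 4*7^i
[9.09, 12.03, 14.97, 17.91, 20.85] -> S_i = 9.09 + 2.94*i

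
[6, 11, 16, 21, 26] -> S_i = 6 + 5*i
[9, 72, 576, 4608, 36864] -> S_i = 9*8^i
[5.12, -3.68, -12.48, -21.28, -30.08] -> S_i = 5.12 + -8.80*i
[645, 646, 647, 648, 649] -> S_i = 645 + 1*i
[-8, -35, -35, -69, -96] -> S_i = Random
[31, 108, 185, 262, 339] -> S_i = 31 + 77*i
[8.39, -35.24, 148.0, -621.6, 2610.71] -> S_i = 8.39*(-4.20)^i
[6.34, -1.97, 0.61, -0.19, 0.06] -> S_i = 6.34*(-0.31)^i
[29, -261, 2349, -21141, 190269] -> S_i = 29*-9^i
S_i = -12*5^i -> [-12, -60, -300, -1500, -7500]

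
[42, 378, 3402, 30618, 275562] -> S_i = 42*9^i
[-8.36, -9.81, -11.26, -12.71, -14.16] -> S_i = -8.36 + -1.45*i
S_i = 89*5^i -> [89, 445, 2225, 11125, 55625]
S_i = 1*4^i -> [1, 4, 16, 64, 256]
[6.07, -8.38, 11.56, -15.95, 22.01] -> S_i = 6.07*(-1.38)^i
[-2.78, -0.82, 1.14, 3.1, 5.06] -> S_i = -2.78 + 1.96*i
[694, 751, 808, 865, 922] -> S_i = 694 + 57*i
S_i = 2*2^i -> [2, 4, 8, 16, 32]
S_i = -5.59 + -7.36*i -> [-5.59, -12.95, -20.31, -27.67, -35.03]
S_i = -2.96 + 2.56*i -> [-2.96, -0.4, 2.16, 4.72, 7.28]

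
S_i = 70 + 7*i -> [70, 77, 84, 91, 98]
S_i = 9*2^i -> [9, 18, 36, 72, 144]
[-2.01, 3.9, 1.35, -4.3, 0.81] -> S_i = Random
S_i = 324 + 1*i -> [324, 325, 326, 327, 328]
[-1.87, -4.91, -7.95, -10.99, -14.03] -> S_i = -1.87 + -3.04*i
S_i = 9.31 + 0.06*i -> [9.31, 9.37, 9.43, 9.49, 9.55]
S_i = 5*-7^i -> [5, -35, 245, -1715, 12005]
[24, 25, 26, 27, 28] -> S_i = 24 + 1*i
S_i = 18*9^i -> [18, 162, 1458, 13122, 118098]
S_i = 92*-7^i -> [92, -644, 4508, -31556, 220892]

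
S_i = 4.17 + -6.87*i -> [4.17, -2.7, -9.57, -16.44, -23.31]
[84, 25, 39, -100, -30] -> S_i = Random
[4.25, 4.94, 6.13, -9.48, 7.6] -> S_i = Random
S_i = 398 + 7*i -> [398, 405, 412, 419, 426]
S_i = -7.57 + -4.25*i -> [-7.57, -11.82, -16.07, -20.32, -24.57]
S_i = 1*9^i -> [1, 9, 81, 729, 6561]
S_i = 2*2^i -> [2, 4, 8, 16, 32]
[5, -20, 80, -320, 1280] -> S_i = 5*-4^i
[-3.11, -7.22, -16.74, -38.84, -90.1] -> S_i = -3.11*2.32^i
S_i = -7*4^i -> [-7, -28, -112, -448, -1792]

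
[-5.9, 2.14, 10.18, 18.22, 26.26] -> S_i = -5.90 + 8.04*i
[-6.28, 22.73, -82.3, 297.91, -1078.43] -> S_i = -6.28*(-3.62)^i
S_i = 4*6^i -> [4, 24, 144, 864, 5184]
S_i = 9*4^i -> [9, 36, 144, 576, 2304]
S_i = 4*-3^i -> [4, -12, 36, -108, 324]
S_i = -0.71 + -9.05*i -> [-0.71, -9.76, -18.81, -27.86, -36.91]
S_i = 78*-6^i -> [78, -468, 2808, -16848, 101088]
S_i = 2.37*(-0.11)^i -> [2.37, -0.26, 0.03, -0.0, 0.0]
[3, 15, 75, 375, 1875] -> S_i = 3*5^i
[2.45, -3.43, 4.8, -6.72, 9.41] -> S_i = 2.45*(-1.40)^i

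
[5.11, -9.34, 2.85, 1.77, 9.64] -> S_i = Random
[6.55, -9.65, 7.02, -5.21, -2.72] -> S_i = Random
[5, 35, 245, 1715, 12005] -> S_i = 5*7^i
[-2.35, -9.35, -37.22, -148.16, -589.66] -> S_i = -2.35*3.98^i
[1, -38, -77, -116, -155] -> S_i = 1 + -39*i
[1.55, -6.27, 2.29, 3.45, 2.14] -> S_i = Random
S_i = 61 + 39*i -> [61, 100, 139, 178, 217]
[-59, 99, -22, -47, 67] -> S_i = Random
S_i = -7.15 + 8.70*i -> [-7.15, 1.55, 10.25, 18.95, 27.65]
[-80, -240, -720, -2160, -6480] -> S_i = -80*3^i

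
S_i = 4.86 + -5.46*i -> [4.86, -0.6, -6.06, -11.52, -16.98]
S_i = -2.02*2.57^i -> [-2.02, -5.19, -13.34, -34.29, -88.12]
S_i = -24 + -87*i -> [-24, -111, -198, -285, -372]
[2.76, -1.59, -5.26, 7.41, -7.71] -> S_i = Random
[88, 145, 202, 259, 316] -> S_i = 88 + 57*i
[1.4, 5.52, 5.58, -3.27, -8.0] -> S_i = Random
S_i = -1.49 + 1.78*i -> [-1.49, 0.29, 2.07, 3.85, 5.63]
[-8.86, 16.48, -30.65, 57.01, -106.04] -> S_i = -8.86*(-1.86)^i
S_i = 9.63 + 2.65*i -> [9.63, 12.28, 14.93, 17.58, 20.23]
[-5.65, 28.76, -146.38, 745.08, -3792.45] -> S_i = -5.65*(-5.09)^i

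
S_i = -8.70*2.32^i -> [-8.7, -20.18, -46.83, -108.64, -252.04]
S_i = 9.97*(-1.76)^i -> [9.97, -17.55, 30.88, -54.35, 95.66]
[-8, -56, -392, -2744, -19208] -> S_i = -8*7^i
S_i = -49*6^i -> [-49, -294, -1764, -10584, -63504]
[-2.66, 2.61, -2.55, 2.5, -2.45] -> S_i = -2.66*(-0.98)^i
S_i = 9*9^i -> [9, 81, 729, 6561, 59049]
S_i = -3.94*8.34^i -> [-3.94, -32.86, -274.05, -2285.57, -19061.65]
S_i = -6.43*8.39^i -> [-6.43, -53.95, -452.62, -3797.49, -31860.96]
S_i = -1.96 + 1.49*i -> [-1.96, -0.47, 1.02, 2.51, 4.0]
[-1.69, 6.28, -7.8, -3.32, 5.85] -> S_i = Random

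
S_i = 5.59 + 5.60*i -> [5.59, 11.19, 16.79, 22.39, 27.99]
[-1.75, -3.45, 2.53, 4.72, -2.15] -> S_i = Random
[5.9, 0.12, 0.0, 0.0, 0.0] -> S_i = 5.90*0.02^i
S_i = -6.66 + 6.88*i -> [-6.66, 0.22, 7.1, 13.98, 20.86]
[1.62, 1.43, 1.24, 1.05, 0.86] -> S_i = 1.62 + -0.19*i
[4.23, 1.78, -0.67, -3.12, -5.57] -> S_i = 4.23 + -2.45*i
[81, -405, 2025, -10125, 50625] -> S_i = 81*-5^i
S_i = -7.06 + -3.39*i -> [-7.06, -10.45, -13.84, -17.23, -20.62]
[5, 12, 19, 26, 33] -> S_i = 5 + 7*i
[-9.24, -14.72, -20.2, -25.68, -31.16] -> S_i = -9.24 + -5.48*i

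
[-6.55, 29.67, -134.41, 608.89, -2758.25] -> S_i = -6.55*(-4.53)^i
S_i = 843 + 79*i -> [843, 922, 1001, 1080, 1159]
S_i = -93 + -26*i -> [-93, -119, -145, -171, -197]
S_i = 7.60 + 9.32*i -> [7.6, 16.92, 26.24, 35.56, 44.88]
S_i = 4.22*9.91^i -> [4.22, 41.82, 414.44, 4107.08, 40701.19]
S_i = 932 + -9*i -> [932, 923, 914, 905, 896]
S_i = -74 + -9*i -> [-74, -83, -92, -101, -110]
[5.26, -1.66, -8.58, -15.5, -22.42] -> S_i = 5.26 + -6.92*i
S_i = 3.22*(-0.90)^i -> [3.22, -2.9, 2.61, -2.35, 2.11]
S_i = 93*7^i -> [93, 651, 4557, 31899, 223293]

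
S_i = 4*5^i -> [4, 20, 100, 500, 2500]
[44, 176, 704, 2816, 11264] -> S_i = 44*4^i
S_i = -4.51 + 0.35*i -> [-4.51, -4.16, -3.81, -3.46, -3.11]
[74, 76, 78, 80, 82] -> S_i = 74 + 2*i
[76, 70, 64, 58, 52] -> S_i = 76 + -6*i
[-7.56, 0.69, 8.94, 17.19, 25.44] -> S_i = -7.56 + 8.25*i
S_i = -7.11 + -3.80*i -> [-7.11, -10.91, -14.71, -18.51, -22.31]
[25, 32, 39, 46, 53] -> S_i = 25 + 7*i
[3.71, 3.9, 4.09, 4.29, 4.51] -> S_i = 3.71*1.05^i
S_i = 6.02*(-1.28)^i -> [6.02, -7.71, 9.86, -12.62, 16.16]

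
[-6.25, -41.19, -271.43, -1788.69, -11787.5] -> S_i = -6.25*6.59^i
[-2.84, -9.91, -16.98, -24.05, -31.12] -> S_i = -2.84 + -7.07*i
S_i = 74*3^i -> [74, 222, 666, 1998, 5994]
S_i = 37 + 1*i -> [37, 38, 39, 40, 41]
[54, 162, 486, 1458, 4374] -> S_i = 54*3^i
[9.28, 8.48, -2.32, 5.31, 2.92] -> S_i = Random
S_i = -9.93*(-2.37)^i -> [-9.93, 23.53, -55.78, 132.19, -313.29]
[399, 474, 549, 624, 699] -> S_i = 399 + 75*i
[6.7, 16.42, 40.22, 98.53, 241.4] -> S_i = 6.70*2.45^i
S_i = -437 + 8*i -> [-437, -429, -421, -413, -405]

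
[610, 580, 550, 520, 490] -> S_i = 610 + -30*i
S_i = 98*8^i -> [98, 784, 6272, 50176, 401408]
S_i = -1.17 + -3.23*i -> [-1.17, -4.4, -7.63, -10.86, -14.09]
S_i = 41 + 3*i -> [41, 44, 47, 50, 53]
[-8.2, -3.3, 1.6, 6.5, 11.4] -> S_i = -8.20 + 4.90*i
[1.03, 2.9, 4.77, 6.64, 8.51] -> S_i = 1.03 + 1.87*i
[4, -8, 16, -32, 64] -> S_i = 4*-2^i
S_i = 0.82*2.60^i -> [0.82, 2.13, 5.54, 14.41, 37.47]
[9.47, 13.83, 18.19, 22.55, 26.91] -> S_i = 9.47 + 4.36*i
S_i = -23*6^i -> [-23, -138, -828, -4968, -29808]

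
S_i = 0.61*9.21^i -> [0.61, 5.62, 51.74, 476.55, 4389.03]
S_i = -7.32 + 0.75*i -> [-7.32, -6.57, -5.82, -5.07, -4.32]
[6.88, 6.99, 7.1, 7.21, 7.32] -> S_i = 6.88 + 0.11*i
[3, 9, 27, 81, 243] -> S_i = 3*3^i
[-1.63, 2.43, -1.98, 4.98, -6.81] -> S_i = Random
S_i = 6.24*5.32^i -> [6.24, 33.2, 176.61, 939.55, 4998.4]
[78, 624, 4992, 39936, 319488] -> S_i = 78*8^i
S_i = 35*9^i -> [35, 315, 2835, 25515, 229635]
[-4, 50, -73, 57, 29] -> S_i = Random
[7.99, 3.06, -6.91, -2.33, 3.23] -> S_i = Random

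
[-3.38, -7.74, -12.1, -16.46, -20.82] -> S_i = -3.38 + -4.36*i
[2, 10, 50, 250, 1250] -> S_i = 2*5^i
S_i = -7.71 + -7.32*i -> [-7.71, -15.03, -22.35, -29.67, -36.99]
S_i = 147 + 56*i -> [147, 203, 259, 315, 371]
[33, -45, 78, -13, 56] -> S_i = Random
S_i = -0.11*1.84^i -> [-0.11, -0.2, -0.37, -0.69, -1.26]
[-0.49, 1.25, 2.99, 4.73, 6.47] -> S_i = -0.49 + 1.74*i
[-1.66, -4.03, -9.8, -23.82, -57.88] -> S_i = -1.66*2.43^i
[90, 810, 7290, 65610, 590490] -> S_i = 90*9^i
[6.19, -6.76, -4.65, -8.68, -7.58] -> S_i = Random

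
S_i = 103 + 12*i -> [103, 115, 127, 139, 151]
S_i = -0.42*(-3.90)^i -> [-0.42, 1.64, -6.39, 24.91, -97.16]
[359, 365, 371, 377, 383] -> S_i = 359 + 6*i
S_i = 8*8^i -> [8, 64, 512, 4096, 32768]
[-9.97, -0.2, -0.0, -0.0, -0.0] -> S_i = -9.97*0.02^i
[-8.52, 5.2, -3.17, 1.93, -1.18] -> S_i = -8.52*(-0.61)^i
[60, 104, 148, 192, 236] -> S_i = 60 + 44*i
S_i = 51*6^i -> [51, 306, 1836, 11016, 66096]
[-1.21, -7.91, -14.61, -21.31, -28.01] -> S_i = -1.21 + -6.70*i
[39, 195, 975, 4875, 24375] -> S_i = 39*5^i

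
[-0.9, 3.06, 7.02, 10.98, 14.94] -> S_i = -0.90 + 3.96*i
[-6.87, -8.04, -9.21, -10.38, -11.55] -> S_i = -6.87 + -1.17*i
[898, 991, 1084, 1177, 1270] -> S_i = 898 + 93*i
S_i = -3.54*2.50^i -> [-3.54, -8.85, -22.12, -55.31, -138.28]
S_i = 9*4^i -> [9, 36, 144, 576, 2304]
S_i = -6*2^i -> [-6, -12, -24, -48, -96]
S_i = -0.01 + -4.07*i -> [-0.01, -4.08, -8.15, -12.22, -16.29]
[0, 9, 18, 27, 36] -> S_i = 0 + 9*i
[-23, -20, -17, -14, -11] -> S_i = -23 + 3*i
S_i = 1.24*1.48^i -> [1.24, 1.84, 2.72, 4.02, 5.95]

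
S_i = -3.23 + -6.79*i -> [-3.23, -10.02, -16.81, -23.6, -30.39]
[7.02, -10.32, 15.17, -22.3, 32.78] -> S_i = 7.02*(-1.47)^i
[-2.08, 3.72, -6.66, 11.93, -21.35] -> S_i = -2.08*(-1.79)^i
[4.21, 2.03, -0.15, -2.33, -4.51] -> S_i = 4.21 + -2.18*i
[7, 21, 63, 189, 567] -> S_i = 7*3^i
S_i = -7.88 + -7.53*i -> [-7.88, -15.41, -22.94, -30.47, -38.0]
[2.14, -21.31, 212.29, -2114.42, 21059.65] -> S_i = 2.14*(-9.96)^i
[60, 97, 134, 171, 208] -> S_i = 60 + 37*i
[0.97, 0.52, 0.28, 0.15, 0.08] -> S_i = 0.97*0.54^i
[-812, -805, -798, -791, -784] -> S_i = -812 + 7*i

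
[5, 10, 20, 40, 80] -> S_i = 5*2^i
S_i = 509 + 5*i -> [509, 514, 519, 524, 529]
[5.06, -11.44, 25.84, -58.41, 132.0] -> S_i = 5.06*(-2.26)^i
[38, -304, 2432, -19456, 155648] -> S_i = 38*-8^i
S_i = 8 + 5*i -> [8, 13, 18, 23, 28]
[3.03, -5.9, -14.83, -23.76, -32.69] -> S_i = 3.03 + -8.93*i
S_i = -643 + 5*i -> [-643, -638, -633, -628, -623]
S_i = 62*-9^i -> [62, -558, 5022, -45198, 406782]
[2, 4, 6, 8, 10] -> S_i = 2 + 2*i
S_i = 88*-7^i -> [88, -616, 4312, -30184, 211288]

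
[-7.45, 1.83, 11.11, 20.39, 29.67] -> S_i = -7.45 + 9.28*i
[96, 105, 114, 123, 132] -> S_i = 96 + 9*i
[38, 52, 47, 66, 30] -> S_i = Random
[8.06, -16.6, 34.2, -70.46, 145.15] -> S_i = 8.06*(-2.06)^i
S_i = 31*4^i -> [31, 124, 496, 1984, 7936]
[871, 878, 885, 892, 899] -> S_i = 871 + 7*i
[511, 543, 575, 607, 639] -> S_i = 511 + 32*i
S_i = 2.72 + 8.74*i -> [2.72, 11.46, 20.2, 28.94, 37.68]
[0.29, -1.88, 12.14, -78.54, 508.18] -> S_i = 0.29*(-6.47)^i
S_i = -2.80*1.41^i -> [-2.8, -3.95, -5.57, -7.85, -11.07]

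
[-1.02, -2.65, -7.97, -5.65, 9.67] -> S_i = Random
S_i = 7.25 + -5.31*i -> [7.25, 1.94, -3.37, -8.68, -13.99]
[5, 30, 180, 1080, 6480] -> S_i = 5*6^i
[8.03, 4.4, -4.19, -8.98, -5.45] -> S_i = Random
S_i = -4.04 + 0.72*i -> [-4.04, -3.32, -2.6, -1.88, -1.16]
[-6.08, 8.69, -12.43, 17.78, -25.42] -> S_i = -6.08*(-1.43)^i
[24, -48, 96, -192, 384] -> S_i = 24*-2^i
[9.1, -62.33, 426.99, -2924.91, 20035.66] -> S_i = 9.10*(-6.85)^i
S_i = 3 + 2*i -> [3, 5, 7, 9, 11]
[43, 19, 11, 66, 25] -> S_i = Random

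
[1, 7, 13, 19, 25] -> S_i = 1 + 6*i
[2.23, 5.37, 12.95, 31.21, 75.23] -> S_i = 2.23*2.41^i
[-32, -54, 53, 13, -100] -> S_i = Random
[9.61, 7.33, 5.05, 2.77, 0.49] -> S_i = 9.61 + -2.28*i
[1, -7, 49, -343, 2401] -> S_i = 1*-7^i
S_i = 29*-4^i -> [29, -116, 464, -1856, 7424]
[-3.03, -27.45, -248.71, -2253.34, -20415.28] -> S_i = -3.03*9.06^i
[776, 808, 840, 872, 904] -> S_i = 776 + 32*i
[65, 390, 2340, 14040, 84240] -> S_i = 65*6^i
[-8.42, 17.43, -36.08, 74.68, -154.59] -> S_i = -8.42*(-2.07)^i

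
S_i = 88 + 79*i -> [88, 167, 246, 325, 404]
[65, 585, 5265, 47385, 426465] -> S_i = 65*9^i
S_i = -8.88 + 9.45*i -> [-8.88, 0.57, 10.02, 19.47, 28.92]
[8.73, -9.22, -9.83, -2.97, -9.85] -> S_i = Random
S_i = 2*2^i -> [2, 4, 8, 16, 32]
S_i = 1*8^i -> [1, 8, 64, 512, 4096]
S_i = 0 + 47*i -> [0, 47, 94, 141, 188]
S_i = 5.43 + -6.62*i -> [5.43, -1.19, -7.81, -14.43, -21.05]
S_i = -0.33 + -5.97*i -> [-0.33, -6.3, -12.27, -18.24, -24.21]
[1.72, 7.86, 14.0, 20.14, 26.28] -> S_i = 1.72 + 6.14*i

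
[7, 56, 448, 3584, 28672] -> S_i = 7*8^i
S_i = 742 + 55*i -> [742, 797, 852, 907, 962]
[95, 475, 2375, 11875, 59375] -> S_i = 95*5^i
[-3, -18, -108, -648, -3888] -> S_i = -3*6^i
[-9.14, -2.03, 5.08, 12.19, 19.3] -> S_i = -9.14 + 7.11*i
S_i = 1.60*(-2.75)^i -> [1.6, -4.4, 12.1, -33.28, 91.51]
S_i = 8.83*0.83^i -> [8.83, 7.33, 6.08, 5.05, 4.19]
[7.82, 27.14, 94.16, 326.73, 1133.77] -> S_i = 7.82*3.47^i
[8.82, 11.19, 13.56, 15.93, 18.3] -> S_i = 8.82 + 2.37*i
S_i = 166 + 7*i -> [166, 173, 180, 187, 194]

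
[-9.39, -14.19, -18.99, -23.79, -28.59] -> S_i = -9.39 + -4.80*i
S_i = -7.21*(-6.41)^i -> [-7.21, 46.22, -296.25, 1898.93, -12172.15]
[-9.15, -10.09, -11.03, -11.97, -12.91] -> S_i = -9.15 + -0.94*i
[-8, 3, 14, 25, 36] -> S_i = -8 + 11*i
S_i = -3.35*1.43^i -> [-3.35, -4.79, -6.85, -9.8, -14.01]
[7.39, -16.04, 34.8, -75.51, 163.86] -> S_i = 7.39*(-2.17)^i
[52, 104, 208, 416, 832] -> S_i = 52*2^i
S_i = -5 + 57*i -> [-5, 52, 109, 166, 223]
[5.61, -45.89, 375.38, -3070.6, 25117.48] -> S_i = 5.61*(-8.18)^i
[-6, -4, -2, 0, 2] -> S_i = -6 + 2*i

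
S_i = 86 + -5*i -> [86, 81, 76, 71, 66]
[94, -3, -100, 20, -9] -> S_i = Random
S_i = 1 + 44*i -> [1, 45, 89, 133, 177]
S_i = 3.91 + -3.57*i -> [3.91, 0.34, -3.23, -6.8, -10.37]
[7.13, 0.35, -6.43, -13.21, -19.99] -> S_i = 7.13 + -6.78*i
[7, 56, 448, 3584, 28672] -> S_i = 7*8^i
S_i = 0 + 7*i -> [0, 7, 14, 21, 28]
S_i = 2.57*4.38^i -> [2.57, 11.26, 49.3, 215.95, 945.87]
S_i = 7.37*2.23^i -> [7.37, 16.44, 36.65, 81.73, 182.26]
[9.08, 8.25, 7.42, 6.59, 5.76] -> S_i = 9.08 + -0.83*i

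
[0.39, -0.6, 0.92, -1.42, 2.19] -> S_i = 0.39*(-1.54)^i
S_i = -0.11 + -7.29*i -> [-0.11, -7.4, -14.69, -21.98, -29.27]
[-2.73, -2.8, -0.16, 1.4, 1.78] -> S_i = Random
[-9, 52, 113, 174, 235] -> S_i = -9 + 61*i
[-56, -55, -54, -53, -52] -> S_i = -56 + 1*i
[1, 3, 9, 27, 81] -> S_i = 1*3^i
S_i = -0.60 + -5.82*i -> [-0.6, -6.42, -12.24, -18.06, -23.88]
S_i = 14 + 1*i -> [14, 15, 16, 17, 18]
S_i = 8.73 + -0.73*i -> [8.73, 8.0, 7.27, 6.54, 5.81]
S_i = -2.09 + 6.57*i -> [-2.09, 4.48, 11.05, 17.62, 24.19]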